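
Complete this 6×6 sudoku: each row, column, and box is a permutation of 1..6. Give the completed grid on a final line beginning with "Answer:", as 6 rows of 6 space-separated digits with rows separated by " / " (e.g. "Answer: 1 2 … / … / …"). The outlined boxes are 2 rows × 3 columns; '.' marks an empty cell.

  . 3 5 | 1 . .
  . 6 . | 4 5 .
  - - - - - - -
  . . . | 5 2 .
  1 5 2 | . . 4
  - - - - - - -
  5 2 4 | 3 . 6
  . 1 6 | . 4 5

Step 1. [r2c6∈{2,3}] row 2 places 3 nowhere but r2c6 ⇒ r2c6=3.
Step 2. [r3c1∈{3,4,6}] row 3 places 6 nowhere but r3c1. So r3c1=6.
Step 3. [r1c6∈{2}] r1c6 is down to just 2. So r1c6=2.
Step 4. [r4c4∈{6}] r4c4 has the single candidate 6, so r4c4=6.
Step 5. [r2c3∈{1}] r2c3's peers cover all but 1, so r2c3=1.
Step 6. [r1c1∈{4}] r1c1 has the single candidate 4 ⇒ r1c1=4.
Step 7. [r3c3∈{3}] r3c3's peers cover all but 3. So r3c3=3.
Step 8. [r1c5∈{6}] only 6 remains possible at r1c5 ⇒ r1c5=6.
Step 9. [r6c4∈{2}] r6c4 is down to just 2. So r6c4=2.
Step 10. [r6c1∈{3}] only 3 remains possible at r6c1. So r6c1=3.
Step 11. [r5c5∈{1}] r5c5 has the single candidate 1 ⇒ r5c5=1.
Step 12. [r2c1∈{2}] nothing but 2 survives at r2c1. So r2c1=2.
Step 13. [r3c6∈{1}] r3c6's peers cover all but 1, so r3c6=1.
Step 14. [r3c2∈{4}] r3c2's peers cover all but 4, so r3c2=4.
Step 15. [r4c5∈{3}] r4c5's peers cover all but 3. So r4c5=3.

Answer: 4 3 5 1 6 2 / 2 6 1 4 5 3 / 6 4 3 5 2 1 / 1 5 2 6 3 4 / 5 2 4 3 1 6 / 3 1 6 2 4 5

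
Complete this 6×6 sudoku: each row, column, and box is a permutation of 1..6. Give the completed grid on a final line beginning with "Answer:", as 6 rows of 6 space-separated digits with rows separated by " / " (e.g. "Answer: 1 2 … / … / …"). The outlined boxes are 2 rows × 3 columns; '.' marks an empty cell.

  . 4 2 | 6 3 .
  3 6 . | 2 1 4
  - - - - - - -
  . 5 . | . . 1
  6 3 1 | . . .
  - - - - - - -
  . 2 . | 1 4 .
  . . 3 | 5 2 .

Step 1. [r2c3∈{5}] nothing but 5 survives at r2c3 ⇒ r2c3=5.
Step 2. [r6c1∈{1,4}] r6c1 is the only open cell in row 6 admitting 4 ⇒ r6c1=4.
Step 3. [r3c4∈{3,4}] r3c4 is the only open cell in row 3 admitting 3. So r3c4=3.
Step 4. [r5c3∈{6}] only 6 remains possible at r5c3, so r5c3=6.
Step 5. [r1c6∈{5}] nothing but 5 survives at r1c6. So r1c6=5.
Step 6. [r3c5∈{6}] only 6 remains possible at r3c5. So r3c5=6.
Step 7. [r5c6∈{3}] r5c6 is down to just 3. So r5c6=3.
Step 8. [r4c4∈{4}] r4c4 has the single candidate 4, so r4c4=4.
Step 9. [r1c1∈{1}] nothing but 1 survives at r1c1, so r1c1=1.
Step 10. [r3c1∈{2}] r3c1's peers cover all but 2, so r3c1=2.
Step 11. [r5c1∈{5}] r5c1 is down to just 5 ⇒ r5c1=5.
Step 12. [r4c5∈{5}] only 5 remains possible at r4c5 ⇒ r4c5=5.
Step 13. [r4c6∈{2}] r4c6 is down to just 2, so r4c6=2.
Step 14. [r6c6∈{6}] r6c6 has the single candidate 6. So r6c6=6.
Step 15. [r3c3∈{4}] r3c3 has the single candidate 4. So r3c3=4.
Step 16. [r6c2∈{1}] r6c2 has the single candidate 1, so r6c2=1.

Answer: 1 4 2 6 3 5 / 3 6 5 2 1 4 / 2 5 4 3 6 1 / 6 3 1 4 5 2 / 5 2 6 1 4 3 / 4 1 3 5 2 6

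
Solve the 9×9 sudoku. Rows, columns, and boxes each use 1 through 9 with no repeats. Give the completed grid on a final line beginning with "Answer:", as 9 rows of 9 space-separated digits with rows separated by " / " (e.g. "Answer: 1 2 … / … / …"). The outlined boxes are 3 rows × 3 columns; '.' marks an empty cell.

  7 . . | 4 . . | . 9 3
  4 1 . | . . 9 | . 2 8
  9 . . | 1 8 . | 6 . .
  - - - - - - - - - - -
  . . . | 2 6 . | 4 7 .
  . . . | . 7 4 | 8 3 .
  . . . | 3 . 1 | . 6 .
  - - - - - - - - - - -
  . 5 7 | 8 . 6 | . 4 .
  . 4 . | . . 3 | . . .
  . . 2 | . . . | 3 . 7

Step 1. [r9c6∈{5}] nothing but 5 survives at r9c6 ⇒ r9c6=5.
Step 2. [r9c4∈{9}] only 9 remains possible at r9c4. So r9c4=9.
Step 3. [r8c3∈{1,6,8,9}] r8c3 is the only open cell in box 7 admitting 9 ⇒ r8c3=9.
Step 4. [r3c8∈{5}] nothing but 5 survives at r3c8 ⇒ r3c8=5.
Step 5. [r5c4∈{5}] r5c4's peers cover all but 5, so r5c4=5.
Step 6. [r8c9∈{1,2,5,6}] across col 9, 6 lands solely at r8c9 ⇒ r8c9=6.
Step 7. [r3c3∈{3}] nothing but 3 survives at r3c3. So r3c3=3.
Step 8. [r3c2∈{2}] r3c2 has the single candidate 2, so r3c2=2.
Step 9. [r4c2∈{3,8,9}] in col 2, 3 fits only at r4c2, so r4c2=3.
Step 10. [r4c9∈{1,5,9}] r4c9 is the only open cell in row 4 admitting 9, so r4c9=9.
Step 11. [r5c9∈{1,2}] in box 6, 1 fits only at r5c9 ⇒ r5c9=1.
Step 12. [r5c3∈{6}] r5c3 has the single candidate 6, so r5c3=6.
Step 13. [r7c9∈{2}] only 2 remains possible at r7c9, so r7c9=2.
Step 14. [r7c5∈{1}] r7c5's peers cover all but 1. So r7c5=1.
Step 15. [r2c3∈{5}] r2c3 is down to just 5. So r2c3=5.
Step 16. [r1c3∈{8}] nothing but 8 survives at r1c3, so r1c3=8.
Step 17. [r9c1∈{1,6,8}] r9c1 is the only open cell in col 1 admitting 6, so r9c1=6.
Step 18. [r8c1∈{1,8}] in box 7, 1 fits only at r8c1, so r8c1=1.
Step 19. [r4c1∈{5,8}] row 4 places 5 nowhere but r4c1. So r4c1=5.
Step 20. [r6c7∈{2,5}] in col 7, 2 fits only at r6c7, so r6c7=2.
Step 21. [r6c2∈{7,8,9}] in row 6, 7 fits only at r6c2, so r6c2=7.
Step 22. [r9c2∈{8}] nothing but 8 survives at r9c2, so r9c2=8.
Step 23. [r8c4∈{7}] nothing but 7 survives at r8c4 ⇒ r8c4=7.
Step 24. [r8c5∈{2}] nothing but 2 survives at r8c5, so r8c5=2.
Step 25. [r1c2∈{6}] nothing but 6 survives at r1c2 ⇒ r1c2=6.
Step 26. [r8c7∈{5}] r8c7 is down to just 5, so r8c7=5.
Step 27. [r3c6∈{7}] only 7 remains possible at r3c6 ⇒ r3c6=7.
Step 28. [r1c6∈{2}] nothing but 2 survives at r1c6 ⇒ r1c6=2.
Step 29. [r5c1∈{2}] r5c1 is down to just 2. So r5c1=2.
Step 30. [r9c8∈{1}] only 1 remains possible at r9c8, so r9c8=1.
Step 31. [r9c5∈{4}] r9c5 has the single candidate 4. So r9c5=4.
Step 32. [r7c1∈{3}] r7c1 has the single candidate 3, so r7c1=3.
Step 33. [r3c9∈{4}] nothing but 4 survives at r3c9, so r3c9=4.
Step 34. [r2c7∈{7}] r2c7 has the single candidate 7, so r2c7=7.
Step 35. [r6c9∈{5}] r6c9 has the single candidate 5, so r6c9=5.
Step 36. [r8c8∈{8}] r8c8 is down to just 8 ⇒ r8c8=8.
Step 37. [r6c5∈{9}] r6c5's peers cover all but 9. So r6c5=9.
Step 38. [r6c1∈{8}] r6c1 is down to just 8 ⇒ r6c1=8.
Step 39. [r4c3∈{1}] nothing but 1 survives at r4c3. So r4c3=1.
Step 40. [r1c5∈{5}] only 5 remains possible at r1c5 ⇒ r1c5=5.
Step 41. [r6c3∈{4}] r6c3's peers cover all but 4. So r6c3=4.
Step 42. [r1c7∈{1}] r1c7 has the single candidate 1 ⇒ r1c7=1.
Step 43. [r5c2∈{9}] r5c2 is down to just 9. So r5c2=9.
Step 44. [r4c6∈{8}] r4c6 has the single candidate 8. So r4c6=8.
Step 45. [r2c5∈{3}] only 3 remains possible at r2c5, so r2c5=3.
Step 46. [r7c7∈{9}] r7c7 is down to just 9 ⇒ r7c7=9.
Step 47. [r2c4∈{6}] only 6 remains possible at r2c4, so r2c4=6.

Answer: 7 6 8 4 5 2 1 9 3 / 4 1 5 6 3 9 7 2 8 / 9 2 3 1 8 7 6 5 4 / 5 3 1 2 6 8 4 7 9 / 2 9 6 5 7 4 8 3 1 / 8 7 4 3 9 1 2 6 5 / 3 5 7 8 1 6 9 4 2 / 1 4 9 7 2 3 5 8 6 / 6 8 2 9 4 5 3 1 7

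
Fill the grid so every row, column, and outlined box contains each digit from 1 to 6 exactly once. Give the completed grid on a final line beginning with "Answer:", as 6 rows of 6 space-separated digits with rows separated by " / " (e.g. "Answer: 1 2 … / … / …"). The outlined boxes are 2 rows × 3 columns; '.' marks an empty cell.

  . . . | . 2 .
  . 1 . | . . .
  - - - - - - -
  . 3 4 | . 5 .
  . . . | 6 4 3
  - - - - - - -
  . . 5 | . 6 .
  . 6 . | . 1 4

Step 1. [r5c6∈{2}] r5c6's peers cover all but 2 ⇒ r5c6=2.
Step 2. [r5c4∈{3}] r5c4 is down to just 3, so r5c4=3.
Step 3. [r3c1∈{1,2,6}] row 3 places 6 nowhere but r3c1, so r3c1=6.
Step 4. [r4c2∈{2,5}] col 2 places 2 nowhere but r4c2 ⇒ r4c2=2.
Step 5. [r1c2∈{4,5}] 5 has one home in col 2: r1c2. So r1c2=5.
Step 6. [r2c6∈{5,6}] r2c6 is the only open cell in col 6 admitting 5. So r2c6=5.
Step 7. [r2c3∈{2,3,6}] row 2 places 6 nowhere but r2c3. So r2c3=6.
Step 8. [r2c1∈{2,3,4}] r2c1 is the only open cell in row 2 admitting 2. So r2c1=2.
Step 9. [r1c1∈{3,4}] in box 1, 4 fits only at r1c1, so r1c1=4.
Step 10. [r3c6∈{1}] r3c6's peers cover all but 1. So r3c6=1.
Step 11. [r5c1∈{1}] only 1 remains possible at r5c1 ⇒ r5c1=1.
Step 12. [r1c3∈{3}] r1c3's peers cover all but 3. So r1c3=3.
Step 13. [r2c5∈{3}] only 3 remains possible at r2c5. So r2c5=3.
Step 14. [r4c1∈{5}] r4c1's peers cover all but 5 ⇒ r4c1=5.
Step 15. [r4c3∈{1}] r4c3 has the single candidate 1. So r4c3=1.
Step 16. [r5c2∈{4}] nothing but 4 survives at r5c2 ⇒ r5c2=4.
Step 17. [r6c4∈{5}] r6c4 has the single candidate 5 ⇒ r6c4=5.
Step 18. [r2c4∈{4}] r2c4 has the single candidate 4 ⇒ r2c4=4.
Step 19. [r3c4∈{2}] r3c4's peers cover all but 2 ⇒ r3c4=2.
Step 20. [r1c4∈{1}] r1c4's peers cover all but 1 ⇒ r1c4=1.
Step 21. [r1c6∈{6}] nothing but 6 survives at r1c6. So r1c6=6.
Step 22. [r6c3∈{2}] only 2 remains possible at r6c3 ⇒ r6c3=2.
Step 23. [r6c1∈{3}] r6c1 is down to just 3. So r6c1=3.

Answer: 4 5 3 1 2 6 / 2 1 6 4 3 5 / 6 3 4 2 5 1 / 5 2 1 6 4 3 / 1 4 5 3 6 2 / 3 6 2 5 1 4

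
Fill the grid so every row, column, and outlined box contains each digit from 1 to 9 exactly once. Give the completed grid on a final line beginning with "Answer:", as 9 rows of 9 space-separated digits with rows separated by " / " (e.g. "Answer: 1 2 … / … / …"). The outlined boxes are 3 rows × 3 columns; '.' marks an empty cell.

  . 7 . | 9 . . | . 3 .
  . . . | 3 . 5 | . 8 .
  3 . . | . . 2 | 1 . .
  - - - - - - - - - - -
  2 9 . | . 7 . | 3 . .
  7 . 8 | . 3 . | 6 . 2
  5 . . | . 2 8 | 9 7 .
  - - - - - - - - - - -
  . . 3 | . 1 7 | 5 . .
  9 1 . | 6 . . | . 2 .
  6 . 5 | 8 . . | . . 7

Step 1. [r5c2∈{4}] r5c2 is down to just 4. So r5c2=4.
Step 2. [r9c7∈{4}] r9c7's peers cover all but 4, so r9c7=4.
Step 3. [r1c6∈{1,4,6}] box 2 places 1 nowhere but r1c6 ⇒ r1c6=1.
Step 4. [r1c9∈{4,5,6}] in row 1, 5 fits only at r1c9, so r1c9=5.
Step 5. [r4c9∈{1,4,8}] 8 has one home in row 4: r4c9 ⇒ r4c9=8.
Step 6. [r6c9∈{1,4}] col 9 places 1 nowhere but r6c9, so r6c9=1.
Step 7. [r6c3∈{6}] r6c3 is down to just 6 ⇒ r6c3=6.
Step 8. [r1c5∈{4,6,8}] r1c5 is the only open cell in row 1 admitting 6 ⇒ r1c5=6.
Step 9. [r2c5∈{4}] r2c5 is down to just 4, so r2c5=4.
Step 10. [r4c8∈{4,5}] 4 has one home in box 6: r4c8 ⇒ r4c8=4.
Step 11. [r1c1∈{4,8}] row 1 places 8 nowhere but r1c1. So r1c1=8.
Step 12. [r1c3∈{2,4}] row 1 places 4 nowhere but r1c3. So r1c3=4.
Step 13. [r2c3∈{1,2,9}] r2c3 is the only open cell in col 3 admitting 2 ⇒ r2c3=2.
Step 14. [r2c9∈{6,9}] 9 has one home in row 2: r2c9, so r2c9=9.
Step 15. [r3c8∈{6}] only 6 remains possible at r3c8. So r3c8=6.
Step 16. [r8c6∈{3,4}] across row 8, 4 lands solely at r8c6 ⇒ r8c6=4.
Step 17. [r5c4∈{1,5}] 1 has one home in row 5: r5c4. So r5c4=1.
Step 18. [r9c5∈{9}] r9c5 has the single candidate 9. So r9c5=9.
Step 19. [r7c2∈{2,8}] r7c2 is the only open cell in row 7 admitting 8, so r7c2=8.
Step 20. [r4c4∈{5}] only 5 remains possible at r4c4, so r4c4=5.
Step 21. [r4c3∈{1}] nothing but 1 survives at r4c3, so r4c3=1.
Step 22. [r5c8∈{5}] nothing but 5 survives at r5c8. So r5c8=5.
Step 23. [r4c6∈{6}] only 6 remains possible at r4c6. So r4c6=6.
Step 24. [r7c8∈{9}] r7c8 has the single candidate 9, so r7c8=9.
Step 25. [r2c1∈{1}] r2c1 has the single candidate 1, so r2c1=1.
Step 26. [r6c2∈{3}] r6c2's peers cover all but 3. So r6c2=3.
Step 27. [r9c6∈{3}] nothing but 3 survives at r9c6 ⇒ r9c6=3.
Step 28. [r8c7∈{8}] r8c7 has the single candidate 8. So r8c7=8.
Step 29. [r2c7∈{7}] only 7 remains possible at r2c7, so r2c7=7.
Step 30. [r7c9∈{6}] r7c9 has the single candidate 6. So r7c9=6.
Step 31. [r3c3∈{9}] nothing but 9 survives at r3c3 ⇒ r3c3=9.
Step 32. [r8c5∈{5}] r8c5 is down to just 5 ⇒ r8c5=5.
Step 33. [r3c5∈{8}] r3c5's peers cover all but 8, so r3c5=8.
Step 34. [r9c2∈{2}] r9c2 has the single candidate 2 ⇒ r9c2=2.
Step 35. [r3c9∈{4}] r3c9 has the single candidate 4. So r3c9=4.
Step 36. [r7c1∈{4}] r7c1's peers cover all but 4, so r7c1=4.
Step 37. [r7c4∈{2}] r7c4 is down to just 2. So r7c4=2.
Step 38. [r5c6∈{9}] only 9 remains possible at r5c6. So r5c6=9.
Step 39. [r3c4∈{7}] nothing but 7 survives at r3c4. So r3c4=7.
Step 40. [r1c7∈{2}] r1c7 has the single candidate 2. So r1c7=2.
Step 41. [r8c9∈{3}] nothing but 3 survives at r8c9, so r8c9=3.
Step 42. [r2c2∈{6}] r2c2's peers cover all but 6. So r2c2=6.
Step 43. [r6c4∈{4}] r6c4 has the single candidate 4. So r6c4=4.
Step 44. [r8c3∈{7}] only 7 remains possible at r8c3, so r8c3=7.
Step 45. [r3c2∈{5}] r3c2's peers cover all but 5 ⇒ r3c2=5.
Step 46. [r9c8∈{1}] r9c8 is down to just 1, so r9c8=1.

Answer: 8 7 4 9 6 1 2 3 5 / 1 6 2 3 4 5 7 8 9 / 3 5 9 7 8 2 1 6 4 / 2 9 1 5 7 6 3 4 8 / 7 4 8 1 3 9 6 5 2 / 5 3 6 4 2 8 9 7 1 / 4 8 3 2 1 7 5 9 6 / 9 1 7 6 5 4 8 2 3 / 6 2 5 8 9 3 4 1 7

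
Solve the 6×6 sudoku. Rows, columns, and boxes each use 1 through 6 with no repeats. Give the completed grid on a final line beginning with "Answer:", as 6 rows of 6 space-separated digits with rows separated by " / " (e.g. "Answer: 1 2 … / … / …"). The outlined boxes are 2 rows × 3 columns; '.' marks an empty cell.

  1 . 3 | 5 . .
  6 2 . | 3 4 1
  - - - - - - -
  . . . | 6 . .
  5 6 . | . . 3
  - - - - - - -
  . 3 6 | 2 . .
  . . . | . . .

Step 1. [r5c1∈{4}] only 4 remains possible at r5c1, so r5c1=4.
Step 2. [r5c5∈{1,5}] row 5 places 1 nowhere but r5c5. So r5c5=1.
Step 3. [r6c2∈{1,5}] r6c2 is the only open cell in col 2 admitting 5. So r6c2=5.
Step 4. [r4c5∈{2}] r4c5's peers cover all but 2, so r4c5=2.
Step 5. [r6c3∈{1,2}] r6c3 is the only open cell in row 6 admitting 1, so r6c3=1.
Step 6. [r4c3∈{4}] r4c3's peers cover all but 4. So r4c3=4.
Step 7. [r3c6∈{4,5}] r3c6 is the only open cell in row 3 admitting 4. So r3c6=4.
Step 8. [r1c5∈{6}] r1c5 is down to just 6, so r1c5=6.
Step 9. [r3c3∈{2}] nothing but 2 survives at r3c3, so r3c3=2.
Step 10. [r3c5∈{5}] r3c5's peers cover all but 5. So r3c5=5.
Step 11. [r6c1∈{2}] r6c1's peers cover all but 2. So r6c1=2.
Step 12. [r3c2∈{1}] only 1 remains possible at r3c2. So r3c2=1.
Step 13. [r5c6∈{5}] r5c6 has the single candidate 5, so r5c6=5.
Step 14. [r3c1∈{3}] r3c1 has the single candidate 3 ⇒ r3c1=3.
Step 15. [r1c6∈{2}] r1c6 is down to just 2. So r1c6=2.
Step 16. [r6c6∈{6}] only 6 remains possible at r6c6. So r6c6=6.
Step 17. [r6c5∈{3}] only 3 remains possible at r6c5, so r6c5=3.
Step 18. [r6c4∈{4}] nothing but 4 survives at r6c4, so r6c4=4.
Step 19. [r4c4∈{1}] r4c4 has the single candidate 1 ⇒ r4c4=1.
Step 20. [r1c2∈{4}] only 4 remains possible at r1c2, so r1c2=4.
Step 21. [r2c3∈{5}] r2c3 has the single candidate 5 ⇒ r2c3=5.

Answer: 1 4 3 5 6 2 / 6 2 5 3 4 1 / 3 1 2 6 5 4 / 5 6 4 1 2 3 / 4 3 6 2 1 5 / 2 5 1 4 3 6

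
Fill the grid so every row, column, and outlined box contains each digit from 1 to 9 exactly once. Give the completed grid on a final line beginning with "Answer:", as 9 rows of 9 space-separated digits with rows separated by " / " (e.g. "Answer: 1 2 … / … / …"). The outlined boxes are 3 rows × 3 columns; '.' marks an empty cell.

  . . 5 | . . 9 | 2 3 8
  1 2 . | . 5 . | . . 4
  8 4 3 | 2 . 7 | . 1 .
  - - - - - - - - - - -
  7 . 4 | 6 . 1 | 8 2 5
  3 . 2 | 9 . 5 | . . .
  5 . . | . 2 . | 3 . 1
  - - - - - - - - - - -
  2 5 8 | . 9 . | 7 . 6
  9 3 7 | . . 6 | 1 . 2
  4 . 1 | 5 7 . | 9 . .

Step 1. [r6c8∈{4,6,7,9}] r6c8 is the only open cell in box 6 admitting 9, so r6c8=9.
Step 2. [r7c8∈{4}] only 4 remains possible at r7c8, so r7c8=4.
Step 3. [r2c7∈{6}] only 6 remains possible at r2c7. So r2c7=6.
Step 4. [r9c2∈{6}] r9c2's peers cover all but 6 ⇒ r9c2=6.
Step 5. [r7c6∈{3}] r7c6 is down to just 3 ⇒ r7c6=3.
Step 6. [r2c6∈{8}] r2c6 has the single candidate 8, so r2c6=8.
Step 7. [r1c5∈{1,4,6}] across col 5, 1 lands solely at r1c5 ⇒ r1c5=1.
Step 8. [r6c6∈{4}] r6c6 has the single candidate 4. So r6c6=4.
Step 9. [r5c5∈{8}] r5c5 has the single candidate 8. So r5c5=8.
Step 10. [r8c4∈{4,8}] r8c4 is the only open cell in col 4 admitting 8 ⇒ r8c4=8.
Step 11. [r2c8∈{7}] only 7 remains possible at r2c8, so r2c8=7.
Step 12. [r3c5∈{6}] r3c5 has the single candidate 6. So r3c5=6.
Step 13. [r9c9∈{3}] r9c9 has the single candidate 3 ⇒ r9c9=3.
Step 14. [r8c5∈{4}] r8c5 is down to just 4. So r8c5=4.
Step 15. [r5c7∈{4}] only 4 remains possible at r5c7 ⇒ r5c7=4.
Step 16. [r3c9∈{9}] r3c9 is down to just 9. So r3c9=9.
Step 17. [r2c4∈{3}] r2c4 has the single candidate 3. So r2c4=3.
Step 18. [r9c8∈{8}] r9c8 has the single candidate 8, so r9c8=8.
Step 19. [r6c4∈{7}] r6c4 has the single candidate 7, so r6c4=7.
Step 20. [r1c4∈{4}] r1c4's peers cover all but 4 ⇒ r1c4=4.
Step 21. [r8c8∈{5}] r8c8 is down to just 5. So r8c8=5.
Step 22. [r1c1∈{6}] r1c1 has the single candidate 6, so r1c1=6.
Step 23. [r4c2∈{9}] r4c2's peers cover all but 9, so r4c2=9.
Step 24. [r6c3∈{6}] r6c3 is down to just 6 ⇒ r6c3=6.
Step 25. [r3c7∈{5}] nothing but 5 survives at r3c7. So r3c7=5.
Step 26. [r5c9∈{7}] only 7 remains possible at r5c9, so r5c9=7.
Step 27. [r7c4∈{1}] only 1 remains possible at r7c4, so r7c4=1.
Step 28. [r5c8∈{6}] only 6 remains possible at r5c8 ⇒ r5c8=6.
Step 29. [r6c2∈{8}] r6c2's peers cover all but 8. So r6c2=8.
Step 30. [r2c3∈{9}] only 9 remains possible at r2c3. So r2c3=9.
Step 31. [r5c2∈{1}] nothing but 1 survives at r5c2. So r5c2=1.
Step 32. [r4c5∈{3}] nothing but 3 survives at r4c5, so r4c5=3.
Step 33. [r1c2∈{7}] r1c2's peers cover all but 7, so r1c2=7.
Step 34. [r9c6∈{2}] r9c6 is down to just 2. So r9c6=2.

Answer: 6 7 5 4 1 9 2 3 8 / 1 2 9 3 5 8 6 7 4 / 8 4 3 2 6 7 5 1 9 / 7 9 4 6 3 1 8 2 5 / 3 1 2 9 8 5 4 6 7 / 5 8 6 7 2 4 3 9 1 / 2 5 8 1 9 3 7 4 6 / 9 3 7 8 4 6 1 5 2 / 4 6 1 5 7 2 9 8 3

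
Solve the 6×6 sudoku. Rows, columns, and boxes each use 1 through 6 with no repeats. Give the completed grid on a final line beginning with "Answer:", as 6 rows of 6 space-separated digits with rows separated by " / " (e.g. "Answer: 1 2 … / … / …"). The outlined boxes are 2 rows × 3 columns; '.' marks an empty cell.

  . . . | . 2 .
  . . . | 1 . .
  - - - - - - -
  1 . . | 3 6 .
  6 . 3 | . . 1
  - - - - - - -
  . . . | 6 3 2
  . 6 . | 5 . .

Step 1. [r1c4∈{4}] r1c4 has the single candidate 4 ⇒ r1c4=4.
Step 2. [r2c5∈{5}] only 5 remains possible at r2c5. So r2c5=5.
Step 3. [r4c2∈{2,4,5}] 5 has one home in row 4: r4c2. So r4c2=5.
Step 4. [r6c6∈{4}] nothing but 4 survives at r6c6. So r6c6=4.
Step 5. [r6c1∈{2,3}] row 6 places 3 nowhere but r6c1 ⇒ r6c1=3.
Step 6. [r2c1∈{2,4}] col 1 places 2 nowhere but r2c1 ⇒ r2c1=2.
Step 7. [r5c1∈{4,5}] r5c1 is the only open cell in col 1 admitting 4. So r5c1=4.
Step 8. [r5c2∈{1}] only 1 remains possible at r5c2. So r5c2=1.
Step 9. [r3c2∈{2,4}] 2 has one home in col 2: r3c2, so r3c2=2.
Step 10. [r2c2∈{3,4}] in col 2, 4 fits only at r2c2, so r2c2=4.
Step 11. [r2c3∈{6}] r2c3's peers cover all but 6, so r2c3=6.
Step 12. [r1c1∈{5}] only 5 remains possible at r1c1 ⇒ r1c1=5.
Step 13. [r1c6∈{3,6}] in row 1, 6 fits only at r1c6, so r1c6=6.
Step 14. [r2c6∈{3}] nothing but 3 survives at r2c6, so r2c6=3.
Step 15. [r4c5∈{4}] r4c5's peers cover all but 4. So r4c5=4.
Step 16. [r6c5∈{1}] r6c5's peers cover all but 1. So r6c5=1.
Step 17. [r3c6∈{5}] r3c6 is down to just 5. So r3c6=5.
Step 18. [r1c3∈{1}] r1c3 has the single candidate 1. So r1c3=1.
Step 19. [r6c3∈{2}] r6c3 is down to just 2 ⇒ r6c3=2.
Step 20. [r4c4∈{2}] r4c4 is down to just 2. So r4c4=2.
Step 21. [r5c3∈{5}] r5c3's peers cover all but 5. So r5c3=5.
Step 22. [r1c2∈{3}] only 3 remains possible at r1c2 ⇒ r1c2=3.
Step 23. [r3c3∈{4}] r3c3 has the single candidate 4 ⇒ r3c3=4.

Answer: 5 3 1 4 2 6 / 2 4 6 1 5 3 / 1 2 4 3 6 5 / 6 5 3 2 4 1 / 4 1 5 6 3 2 / 3 6 2 5 1 4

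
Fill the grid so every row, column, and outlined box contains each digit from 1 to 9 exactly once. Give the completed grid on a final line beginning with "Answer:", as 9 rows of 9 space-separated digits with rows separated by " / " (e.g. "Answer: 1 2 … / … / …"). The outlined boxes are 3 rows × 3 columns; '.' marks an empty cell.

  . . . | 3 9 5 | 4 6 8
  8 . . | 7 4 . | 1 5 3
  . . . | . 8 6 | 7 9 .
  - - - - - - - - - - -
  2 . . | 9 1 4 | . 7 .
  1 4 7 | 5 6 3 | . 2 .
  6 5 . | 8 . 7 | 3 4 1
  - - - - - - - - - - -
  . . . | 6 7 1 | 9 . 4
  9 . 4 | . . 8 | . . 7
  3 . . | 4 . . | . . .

Step 1. [r8c4∈{2}] r8c4's peers cover all but 2 ⇒ r8c4=2.
Step 2. [r9c7∈{2,5,6,8}] across col 7, 2 lands solely at r9c7 ⇒ r9c7=2.
Step 3. [r9c2∈{1,6,7,8}] in row 9, 7 fits only at r9c2, so r9c2=7.
Step 4. [r7c1∈{5}] only 5 remains possible at r7c1, so r7c1=5.
Step 5. [r2c2∈{2,6,9}] across col 2, 9 lands solely at r2c2. So r2c2=9.
Step 6. [r3c3∈{1,2,3,5}] row 3 places 5 nowhere but r3c3, so r3c3=5.
Step 7. [r8c2∈{1,6}] 6 has one home in col 2: r8c2. So r8c2=6.
Step 8. [r4c7∈{5,6,8}] across col 7, 6 lands solely at r4c7, so r4c7=6.
Step 9. [r3c2∈{1,2,3}] in row 3, 3 fits only at r3c2. So r3c2=3.
Step 10. [r9c3∈{1,8}] box 7 places 1 nowhere but r9c3 ⇒ r9c3=1.
Step 11. [r1c3∈{2}] nothing but 2 survives at r1c3, so r1c3=2.
Step 12. [r7c3∈{8}] r7c3's peers cover all but 8, so r7c3=8.
Step 13. [r8c5∈{3,5}] r8c5 is the only open cell in col 5 admitting 3. So r8c5=3.
Step 14. [r4c9∈{5}] nothing but 5 survives at r4c9 ⇒ r4c9=5.
Step 15. [r8c7∈{5}] r8c7's peers cover all but 5, so r8c7=5.
Step 16. [r8c8∈{1}] only 1 remains possible at r8c8. So r8c8=1.
Step 17. [r1c1∈{7}] r1c1 is down to just 7 ⇒ r1c1=7.
Step 18. [r1c2∈{1}] r1c2 has the single candidate 1 ⇒ r1c2=1.
Step 19. [r2c6∈{2}] only 2 remains possible at r2c6. So r2c6=2.
Step 20. [r9c8∈{8}] r9c8 is down to just 8 ⇒ r9c8=8.
Step 21. [r3c1∈{4}] r3c1 is down to just 4 ⇒ r3c1=4.
Step 22. [r6c5∈{2}] r6c5's peers cover all but 2, so r6c5=2.
Step 23. [r5c7∈{8}] nothing but 8 survives at r5c7, so r5c7=8.
Step 24. [r3c9∈{2}] r3c9 has the single candidate 2 ⇒ r3c9=2.
Step 25. [r6c3∈{9}] r6c3 has the single candidate 9. So r6c3=9.
Step 26. [r2c3∈{6}] r2c3 is down to just 6. So r2c3=6.
Step 27. [r7c8∈{3}] r7c8 has the single candidate 3. So r7c8=3.
Step 28. [r7c2∈{2}] nothing but 2 survives at r7c2 ⇒ r7c2=2.
Step 29. [r5c9∈{9}] r5c9 has the single candidate 9. So r5c9=9.
Step 30. [r9c6∈{9}] r9c6 is down to just 9, so r9c6=9.
Step 31. [r3c4∈{1}] nothing but 1 survives at r3c4 ⇒ r3c4=1.
Step 32. [r4c3∈{3}] r4c3's peers cover all but 3, so r4c3=3.
Step 33. [r9c9∈{6}] r9c9's peers cover all but 6. So r9c9=6.
Step 34. [r9c5∈{5}] r9c5 is down to just 5, so r9c5=5.
Step 35. [r4c2∈{8}] nothing but 8 survives at r4c2. So r4c2=8.

Answer: 7 1 2 3 9 5 4 6 8 / 8 9 6 7 4 2 1 5 3 / 4 3 5 1 8 6 7 9 2 / 2 8 3 9 1 4 6 7 5 / 1 4 7 5 6 3 8 2 9 / 6 5 9 8 2 7 3 4 1 / 5 2 8 6 7 1 9 3 4 / 9 6 4 2 3 8 5 1 7 / 3 7 1 4 5 9 2 8 6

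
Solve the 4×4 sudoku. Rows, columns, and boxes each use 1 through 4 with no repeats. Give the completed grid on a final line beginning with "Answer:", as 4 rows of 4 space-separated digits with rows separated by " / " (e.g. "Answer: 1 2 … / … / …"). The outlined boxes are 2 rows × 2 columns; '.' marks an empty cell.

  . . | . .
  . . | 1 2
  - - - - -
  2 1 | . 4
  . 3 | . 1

Step 1. [r2c2∈{4}] only 4 remains possible at r2c2 ⇒ r2c2=4.
Step 2. [r1c4∈{3}] nothing but 3 survives at r1c4, so r1c4=3.
Step 3. [r2c1∈{3}] r2c1 has the single candidate 3. So r2c1=3.
Step 4. [r4c1∈{4}] r4c1 is down to just 4. So r4c1=4.
Step 5. [r3c3∈{3}] r3c3 is down to just 3. So r3c3=3.
Step 6. [r1c1∈{1}] r1c1 is down to just 1, so r1c1=1.
Step 7. [r4c3∈{2}] r4c3 is down to just 2 ⇒ r4c3=2.
Step 8. [r1c2∈{2}] only 2 remains possible at r1c2, so r1c2=2.
Step 9. [r1c3∈{4}] only 4 remains possible at r1c3. So r1c3=4.

Answer: 1 2 4 3 / 3 4 1 2 / 2 1 3 4 / 4 3 2 1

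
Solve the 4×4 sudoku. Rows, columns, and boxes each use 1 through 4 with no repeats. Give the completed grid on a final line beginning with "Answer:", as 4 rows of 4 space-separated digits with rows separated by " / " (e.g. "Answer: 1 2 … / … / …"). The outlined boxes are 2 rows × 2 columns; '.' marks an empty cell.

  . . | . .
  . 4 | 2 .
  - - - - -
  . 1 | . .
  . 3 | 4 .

Step 1. [r1c3∈{1,3}] r1c3 is the only open cell in col 3 admitting 1. So r1c3=1.
Step 2. [r4c1∈{2}] r4c1's peers cover all but 2 ⇒ r4c1=2.
Step 3. [r2c4∈{3}] only 3 remains possible at r2c4 ⇒ r2c4=3.
Step 4. [r4c4∈{1}] r4c4 has the single candidate 1. So r4c4=1.
Step 5. [r3c4∈{2}] r3c4 has the single candidate 2. So r3c4=2.
Step 6. [r3c3∈{3}] r3c3's peers cover all but 3. So r3c3=3.
Step 7. [r2c1∈{1}] r2c1's peers cover all but 1, so r2c1=1.
Step 8. [r1c2∈{2}] r1c2 has the single candidate 2 ⇒ r1c2=2.
Step 9. [r3c1∈{4}] only 4 remains possible at r3c1, so r3c1=4.
Step 10. [r1c1∈{3}] r1c1's peers cover all but 3. So r1c1=3.
Step 11. [r1c4∈{4}] nothing but 4 survives at r1c4. So r1c4=4.

Answer: 3 2 1 4 / 1 4 2 3 / 4 1 3 2 / 2 3 4 1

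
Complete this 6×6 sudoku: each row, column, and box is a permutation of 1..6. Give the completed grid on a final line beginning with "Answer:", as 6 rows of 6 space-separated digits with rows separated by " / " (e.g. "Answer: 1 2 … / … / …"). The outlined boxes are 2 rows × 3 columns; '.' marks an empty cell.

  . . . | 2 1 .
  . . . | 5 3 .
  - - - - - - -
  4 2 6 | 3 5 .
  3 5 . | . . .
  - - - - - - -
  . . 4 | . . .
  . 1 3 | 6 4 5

Step 1. [r2c1∈{1,2,6}] 1 has one home in col 1: r2c1 ⇒ r2c1=1.
Step 2. [r3c6∈{1}] r3c6's peers cover all but 1, so r3c6=1.
Step 3. [r5c2∈{6}] only 6 remains possible at r5c2 ⇒ r5c2=6.
Step 4. [r2c6∈{4,6}] r2c6 is the only open cell in row 2 admitting 6. So r2c6=6.
Step 5. [r5c5∈{2}] nothing but 2 survives at r5c5. So r5c5=2.
Step 6. [r1c6∈{4}] only 4 remains possible at r1c6, so r1c6=4.
Step 7. [r5c1∈{5}] r5c1's peers cover all but 5 ⇒ r5c1=5.
Step 8. [r4c4∈{4}] nothing but 4 survives at r4c4 ⇒ r4c4=4.
Step 9. [r5c6∈{3}] r5c6 has the single candidate 3 ⇒ r5c6=3.
Step 10. [r5c4∈{1}] r5c4 has the single candidate 1 ⇒ r5c4=1.
Step 11. [r2c3∈{2}] r2c3 has the single candidate 2. So r2c3=2.
Step 12. [r4c5∈{6}] r4c5's peers cover all but 6 ⇒ r4c5=6.
Step 13. [r4c3∈{1}] only 1 remains possible at r4c3, so r4c3=1.
Step 14. [r4c6∈{2}] r4c6 is down to just 2. So r4c6=2.
Step 15. [r6c1∈{2}] r6c1 has the single candidate 2 ⇒ r6c1=2.
Step 16. [r1c1∈{6}] r1c1 is down to just 6, so r1c1=6.
Step 17. [r2c2∈{4}] r2c2 is down to just 4. So r2c2=4.
Step 18. [r1c2∈{3}] nothing but 3 survives at r1c2. So r1c2=3.
Step 19. [r1c3∈{5}] r1c3 has the single candidate 5, so r1c3=5.

Answer: 6 3 5 2 1 4 / 1 4 2 5 3 6 / 4 2 6 3 5 1 / 3 5 1 4 6 2 / 5 6 4 1 2 3 / 2 1 3 6 4 5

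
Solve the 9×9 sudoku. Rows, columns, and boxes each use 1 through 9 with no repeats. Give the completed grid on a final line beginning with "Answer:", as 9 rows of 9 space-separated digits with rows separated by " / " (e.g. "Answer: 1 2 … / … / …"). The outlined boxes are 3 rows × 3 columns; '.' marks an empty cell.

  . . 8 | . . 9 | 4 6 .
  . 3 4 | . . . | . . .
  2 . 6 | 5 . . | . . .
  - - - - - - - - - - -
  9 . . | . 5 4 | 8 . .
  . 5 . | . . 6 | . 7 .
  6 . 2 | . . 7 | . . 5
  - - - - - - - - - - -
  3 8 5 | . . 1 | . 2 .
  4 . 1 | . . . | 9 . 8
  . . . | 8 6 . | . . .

Step 1. [r5c9∈{1,2,3,4,9}] 4 has one home in row 5: r5c9 ⇒ r5c9=4.
Step 2. [r9c1∈{7}] nothing but 7 survives at r9c1. So r9c1=7.
Step 3. [r6c5∈{1,3,8,9}] r6c5 is the only open cell in row 6 admitting 8 ⇒ r6c5=8.
Step 4. [r6c8∈{1,3,9}] across box 6, 9 lands solely at r6c8, so r6c8=9.
Step 5. [r5c3∈{3}] r5c3 has the single candidate 3 ⇒ r5c3=3.
Step 6. [r3c2∈{1,7,9}] 9 has one home in box 1: r3c2. So r3c2=9.
Step 7. [r1c2∈{1,7}] across box 1, 7 lands solely at r1c2 ⇒ r1c2=7.
Step 8. [r4c2∈{1}] only 1 remains possible at r4c2. So r4c2=1.
Step 9. [r4c8∈{3}] r4c8 has the single candidate 3. So r4c8=3.
Step 10. [r4c4∈{2}] nothing but 2 survives at r4c4. So r4c4=2.
Step 11. [r6c7∈{1}] only 1 remains possible at r6c7, so r6c7=1.
Step 12. [r3c5∈{1,3,4,7}] row 3 places 4 nowhere but r3c5. So r3c5=4.
Step 13. [r8c8∈{5}] r8c8 is down to just 5 ⇒ r8c8=5.
Step 14. [r2c7∈{2,5,7}] r2c7 is the only open cell in col 7 admitting 5 ⇒ r2c7=5.
Step 15. [r2c1∈{1}] r2c1 has the single candidate 1, so r2c1=1.
Step 16. [r9c7∈{3}] nothing but 3 survives at r9c7. So r9c7=3.
Step 17. [r3c7∈{7}] r3c7's peers cover all but 7, so r3c7=7.
Step 18. [r7c9∈{6,7}] r7c9 is the only open cell in col 9 admitting 7 ⇒ r7c9=7.
Step 19. [r9c9∈{1}] nothing but 1 survives at r9c9 ⇒ r9c9=1.
Step 20. [r7c5∈{9}] r7c5's peers cover all but 9, so r7c5=9.
Step 21. [r3c9∈{3}] r3c9 is down to just 3, so r3c9=3.
Step 22. [r8c6∈{2,3}] col 6 places 3 nowhere but r8c6 ⇒ r8c6=3.
Step 23. [r1c5∈{1,2,3}] across col 5, 3 lands solely at r1c5. So r1c5=3.
Step 24. [r2c8∈{8}] r2c8's peers cover all but 8. So r2c8=8.
Step 25. [r2c6∈{2}] only 2 remains possible at r2c6, so r2c6=2.
Step 26. [r2c5∈{7}] r2c5's peers cover all but 7 ⇒ r2c5=7.
Step 27. [r8c2∈{2,6}] row 8 places 6 nowhere but r8c2. So r8c2=6.
Step 28. [r5c4∈{1,9}] across row 5, 9 lands solely at r5c4, so r5c4=9.
Step 29. [r9c3∈{9}] only 9 remains possible at r9c3. So r9c3=9.
Step 30. [r4c3∈{7}] r4c3's peers cover all but 7 ⇒ r4c3=7.
Step 31. [r5c5∈{1}] r5c5 has the single candidate 1, so r5c5=1.
Step 32. [r6c4∈{3}] only 3 remains possible at r6c4, so r6c4=3.
Step 33. [r6c2∈{4}] only 4 remains possible at r6c2, so r6c2=4.
Step 34. [r8c4∈{7}] only 7 remains possible at r8c4, so r8c4=7.
Step 35. [r9c2∈{2}] r9c2 is down to just 2. So r9c2=2.
Step 36. [r2c4∈{6}] r2c4 has the single candidate 6. So r2c4=6.
Step 37. [r2c9∈{9}] nothing but 9 survives at r2c9. So r2c9=9.
Step 38. [r1c4∈{1}] r1c4's peers cover all but 1 ⇒ r1c4=1.
Step 39. [r5c1∈{8}] r5c1's peers cover all but 8, so r5c1=8.
Step 40. [r3c8∈{1}] nothing but 1 survives at r3c8. So r3c8=1.
Step 41. [r1c9∈{2}] r1c9 has the single candidate 2, so r1c9=2.
Step 42. [r5c7∈{2}] r5c7 has the single candidate 2, so r5c7=2.
Step 43. [r7c4∈{4}] r7c4's peers cover all but 4. So r7c4=4.
Step 44. [r7c7∈{6}] r7c7's peers cover all but 6 ⇒ r7c7=6.
Step 45. [r9c6∈{5}] r9c6 has the single candidate 5. So r9c6=5.
Step 46. [r3c6∈{8}] nothing but 8 survives at r3c6 ⇒ r3c6=8.
Step 47. [r4c9∈{6}] r4c9 is down to just 6, so r4c9=6.
Step 48. [r8c5∈{2}] nothing but 2 survives at r8c5, so r8c5=2.
Step 49. [r1c1∈{5}] r1c1 is down to just 5 ⇒ r1c1=5.
Step 50. [r9c8∈{4}] r9c8 is down to just 4 ⇒ r9c8=4.

Answer: 5 7 8 1 3 9 4 6 2 / 1 3 4 6 7 2 5 8 9 / 2 9 6 5 4 8 7 1 3 / 9 1 7 2 5 4 8 3 6 / 8 5 3 9 1 6 2 7 4 / 6 4 2 3 8 7 1 9 5 / 3 8 5 4 9 1 6 2 7 / 4 6 1 7 2 3 9 5 8 / 7 2 9 8 6 5 3 4 1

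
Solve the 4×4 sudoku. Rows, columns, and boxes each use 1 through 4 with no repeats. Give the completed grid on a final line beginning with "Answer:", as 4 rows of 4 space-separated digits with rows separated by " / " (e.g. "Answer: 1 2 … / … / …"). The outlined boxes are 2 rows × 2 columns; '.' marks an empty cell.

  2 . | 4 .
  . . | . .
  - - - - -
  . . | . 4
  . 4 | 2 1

Step 1. [r1c2∈{1,3}] 1 has one home in row 1: r1c2 ⇒ r1c2=1.
Step 2. [r2c2∈{3}] r2c2's peers cover all but 3. So r2c2=3.
Step 3. [r3c1∈{1,3}] across row 3, 1 lands solely at r3c1. So r3c1=1.
Step 4. [r2c1∈{4}] only 4 remains possible at r2c1, so r2c1=4.
Step 5. [r2c3∈{1}] r2c3 is down to just 1 ⇒ r2c3=1.
Step 6. [r3c2∈{2}] r3c2's peers cover all but 2 ⇒ r3c2=2.
Step 7. [r3c3∈{3}] nothing but 3 survives at r3c3, so r3c3=3.
Step 8. [r2c4∈{2}] nothing but 2 survives at r2c4. So r2c4=2.
Step 9. [r4c1∈{3}] only 3 remains possible at r4c1 ⇒ r4c1=3.
Step 10. [r1c4∈{3}] only 3 remains possible at r1c4. So r1c4=3.

Answer: 2 1 4 3 / 4 3 1 2 / 1 2 3 4 / 3 4 2 1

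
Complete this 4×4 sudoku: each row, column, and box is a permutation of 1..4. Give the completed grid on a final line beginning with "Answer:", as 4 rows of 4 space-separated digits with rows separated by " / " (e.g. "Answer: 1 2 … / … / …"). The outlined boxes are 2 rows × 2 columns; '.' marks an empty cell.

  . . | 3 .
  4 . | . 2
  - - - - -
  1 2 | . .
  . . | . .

Step 1. [r4c2∈{3,4}] col 2 places 4 nowhere but r4c2 ⇒ r4c2=4.
Step 2. [r2c3∈{1}] r2c3 is down to just 1, so r2c3=1.
Step 3. [r3c4∈{3,4}] 3 has one home in row 3: r3c4 ⇒ r3c4=3.
Step 4. [r1c4∈{4}] r1c4 has the single candidate 4. So r1c4=4.
Step 5. [r1c1∈{2}] r1c1 has the single candidate 2, so r1c1=2.
Step 6. [r4c3∈{2}] r4c3 is down to just 2, so r4c3=2.
Step 7. [r2c2∈{3}] only 3 remains possible at r2c2, so r2c2=3.
Step 8. [r4c4∈{1}] r4c4 is down to just 1, so r4c4=1.
Step 9. [r4c1∈{3}] nothing but 3 survives at r4c1, so r4c1=3.
Step 10. [r1c2∈{1}] r1c2's peers cover all but 1. So r1c2=1.
Step 11. [r3c3∈{4}] nothing but 4 survives at r3c3 ⇒ r3c3=4.

Answer: 2 1 3 4 / 4 3 1 2 / 1 2 4 3 / 3 4 2 1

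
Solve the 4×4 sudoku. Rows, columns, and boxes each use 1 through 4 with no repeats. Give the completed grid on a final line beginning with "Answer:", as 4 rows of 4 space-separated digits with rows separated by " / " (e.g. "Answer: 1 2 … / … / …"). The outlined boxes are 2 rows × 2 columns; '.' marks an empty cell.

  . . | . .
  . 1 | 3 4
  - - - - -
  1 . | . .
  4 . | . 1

Step 1. [r4c3∈{2}] r4c3 has the single candidate 2 ⇒ r4c3=2.
Step 2. [r1c2∈{2,3,4}] across row 1, 4 lands solely at r1c2, so r1c2=4.
Step 3. [r1c4∈{2}] r1c4 is down to just 2 ⇒ r1c4=2.
Step 4. [r3c4∈{3}] only 3 remains possible at r3c4, so r3c4=3.
Step 5. [r2c1∈{2}] r2c1's peers cover all but 2. So r2c1=2.
Step 6. [r4c2∈{3}] r4c2 is down to just 3. So r4c2=3.
Step 7. [r1c1∈{3}] r1c1 is down to just 3, so r1c1=3.
Step 8. [r3c3∈{4}] nothing but 4 survives at r3c3, so r3c3=4.
Step 9. [r1c3∈{1}] r1c3's peers cover all but 1. So r1c3=1.
Step 10. [r3c2∈{2}] only 2 remains possible at r3c2 ⇒ r3c2=2.

Answer: 3 4 1 2 / 2 1 3 4 / 1 2 4 3 / 4 3 2 1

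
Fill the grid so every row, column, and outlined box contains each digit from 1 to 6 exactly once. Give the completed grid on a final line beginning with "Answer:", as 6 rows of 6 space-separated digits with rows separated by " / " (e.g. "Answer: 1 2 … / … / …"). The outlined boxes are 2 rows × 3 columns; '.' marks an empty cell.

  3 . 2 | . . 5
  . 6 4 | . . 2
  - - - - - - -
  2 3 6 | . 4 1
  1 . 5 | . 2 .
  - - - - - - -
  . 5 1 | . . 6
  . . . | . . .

Step 1. [r6c6∈{3,4}] in col 6, 4 fits only at r6c6, so r6c6=4.
Step 2. [r5c5∈{3}] r5c5 is down to just 3 ⇒ r5c5=3.
Step 3. [r2c5∈{1}] nothing but 1 survives at r2c5, so r2c5=1.
Step 4. [r6c4∈{1,2,5}] across row 6, 1 lands solely at r6c4. So r6c4=1.
Step 5. [r4c4∈{3,6}] row 4 places 6 nowhere but r4c4. So r4c4=6.
Step 6. [r2c1∈{5}] nothing but 5 survives at r2c1 ⇒ r2c1=5.
Step 7. [r6c5∈{5}] nothing but 5 survives at r6c5. So r6c5=5.
Step 8. [r6c2∈{2}] r6c2 is down to just 2, so r6c2=2.
Step 9. [r4c6∈{3}] nothing but 3 survives at r4c6. So r4c6=3.
Step 10. [r2c4∈{3}] r2c4 has the single candidate 3. So r2c4=3.
Step 11. [r4c2∈{4}] r4c2 is down to just 4 ⇒ r4c2=4.
Step 12. [r5c1∈{4}] nothing but 4 survives at r5c1. So r5c1=4.
Step 13. [r1c5∈{6}] only 6 remains possible at r1c5, so r1c5=6.
Step 14. [r3c4∈{5}] r3c4 is down to just 5. So r3c4=5.
Step 15. [r6c3∈{3}] r6c3's peers cover all but 3, so r6c3=3.
Step 16. [r5c4∈{2}] r5c4 has the single candidate 2. So r5c4=2.
Step 17. [r1c2∈{1}] r1c2 has the single candidate 1, so r1c2=1.
Step 18. [r6c1∈{6}] only 6 remains possible at r6c1, so r6c1=6.
Step 19. [r1c4∈{4}] r1c4 is down to just 4 ⇒ r1c4=4.

Answer: 3 1 2 4 6 5 / 5 6 4 3 1 2 / 2 3 6 5 4 1 / 1 4 5 6 2 3 / 4 5 1 2 3 6 / 6 2 3 1 5 4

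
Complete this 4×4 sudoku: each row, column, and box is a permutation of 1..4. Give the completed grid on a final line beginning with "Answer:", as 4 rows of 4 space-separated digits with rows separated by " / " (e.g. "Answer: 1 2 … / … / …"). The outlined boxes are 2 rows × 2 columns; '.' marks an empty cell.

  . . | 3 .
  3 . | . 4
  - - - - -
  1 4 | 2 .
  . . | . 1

Step 1. [r2c2∈{1,2}] in row 2, 2 fits only at r2c2, so r2c2=2.
Step 2. [r1c4∈{2}] r1c4's peers cover all but 2 ⇒ r1c4=2.
Step 3. [r4c1∈{2}] nothing but 2 survives at r4c1 ⇒ r4c1=2.
Step 4. [r1c1∈{4}] r1c1 has the single candidate 4, so r1c1=4.
Step 5. [r4c2∈{3}] r4c2 is down to just 3 ⇒ r4c2=3.
Step 6. [r1c2∈{1}] nothing but 1 survives at r1c2, so r1c2=1.
Step 7. [r3c4∈{3}] nothing but 3 survives at r3c4. So r3c4=3.
Step 8. [r4c3∈{4}] r4c3 has the single candidate 4. So r4c3=4.
Step 9. [r2c3∈{1}] r2c3 has the single candidate 1. So r2c3=1.

Answer: 4 1 3 2 / 3 2 1 4 / 1 4 2 3 / 2 3 4 1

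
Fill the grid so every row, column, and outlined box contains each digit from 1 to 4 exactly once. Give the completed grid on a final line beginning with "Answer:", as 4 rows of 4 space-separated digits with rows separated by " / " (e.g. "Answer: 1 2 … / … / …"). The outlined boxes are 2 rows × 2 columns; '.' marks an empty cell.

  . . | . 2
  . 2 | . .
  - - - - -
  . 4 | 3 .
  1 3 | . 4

Step 1. [r2c4∈{1,3}] col 4 places 3 nowhere but r2c4. So r2c4=3.
Step 2. [r2c3∈{1,4}] row 2 places 1 nowhere but r2c3, so r2c3=1.
Step 3. [r1c3∈{4}] only 4 remains possible at r1c3 ⇒ r1c3=4.
Step 4. [r2c1∈{4}] r2c1 is down to just 4 ⇒ r2c1=4.
Step 5. [r3c1∈{2}] only 2 remains possible at r3c1 ⇒ r3c1=2.
Step 6. [r3c4∈{1}] r3c4 has the single candidate 1, so r3c4=1.
Step 7. [r4c3∈{2}] r4c3 is down to just 2. So r4c3=2.
Step 8. [r1c1∈{3}] r1c1's peers cover all but 3, so r1c1=3.
Step 9. [r1c2∈{1}] r1c2 has the single candidate 1. So r1c2=1.

Answer: 3 1 4 2 / 4 2 1 3 / 2 4 3 1 / 1 3 2 4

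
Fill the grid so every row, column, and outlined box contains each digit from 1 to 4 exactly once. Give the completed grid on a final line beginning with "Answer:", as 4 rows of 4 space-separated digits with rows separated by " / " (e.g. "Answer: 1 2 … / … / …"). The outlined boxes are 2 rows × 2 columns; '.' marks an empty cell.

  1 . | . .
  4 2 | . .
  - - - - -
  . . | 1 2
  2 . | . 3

Step 1. [r4c3∈{4}] nothing but 4 survives at r4c3, so r4c3=4.
Step 2. [r1c2∈{3}] r1c2 is down to just 3. So r1c2=3.
Step 3. [r1c3∈{2}] r1c3's peers cover all but 2. So r1c3=2.
Step 4. [r3c1∈{3}] r3c1 has the single candidate 3, so r3c1=3.
Step 5. [r2c3∈{3}] r2c3's peers cover all but 3, so r2c3=3.
Step 6. [r4c2∈{1}] r4c2 is down to just 1, so r4c2=1.
Step 7. [r2c4∈{1}] r2c4 has the single candidate 1. So r2c4=1.
Step 8. [r3c2∈{4}] only 4 remains possible at r3c2, so r3c2=4.
Step 9. [r1c4∈{4}] r1c4 is down to just 4 ⇒ r1c4=4.

Answer: 1 3 2 4 / 4 2 3 1 / 3 4 1 2 / 2 1 4 3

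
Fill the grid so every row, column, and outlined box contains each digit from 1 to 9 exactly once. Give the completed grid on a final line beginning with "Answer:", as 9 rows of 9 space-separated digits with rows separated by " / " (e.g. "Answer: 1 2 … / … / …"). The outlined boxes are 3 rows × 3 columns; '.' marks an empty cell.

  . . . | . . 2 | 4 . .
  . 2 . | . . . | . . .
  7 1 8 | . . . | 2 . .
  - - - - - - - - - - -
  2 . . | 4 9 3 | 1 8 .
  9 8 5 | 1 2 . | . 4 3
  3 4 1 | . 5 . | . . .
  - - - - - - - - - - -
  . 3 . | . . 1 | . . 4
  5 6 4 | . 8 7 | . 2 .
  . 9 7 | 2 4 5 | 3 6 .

Step 1. [r6c4∈{6,7,8}] 7 has one home in box 5: r6c4 ⇒ r6c4=7.
Step 2. [r6c8∈{9}] only 9 remains possible at r6c8, so r6c8=9.
Step 3. [r1c1∈{6}] nothing but 6 survives at r1c1 ⇒ r1c1=6.
Step 4. [r6c7∈{6}] nothing but 6 survives at r6c7, so r6c7=6.
Step 5. [r8c9∈{1,9}] 1 has one home in row 8: r8c9, so r8c9=1.
Step 6. [r9c9∈{8}] r9c9 has the single candidate 8, so r9c9=8.
Step 7. [r1c4∈{3,5,8,9}] across row 1, 8 lands solely at r1c4. So r1c4=8.
Step 8. [r4c9∈{5,7}] 5 has one home in row 4: r4c9 ⇒ r4c9=5.
Step 9. [r8c4∈{3,9}] across row 8, 3 lands solely at r8c4 ⇒ r8c4=3.
Step 10. [r7c4∈{6,9}] across box 8, 9 lands solely at r7c4 ⇒ r7c4=9.
Step 11. [r2c7∈{5,7,8,9}] row 2 places 8 nowhere but r2c7. So r2c7=8.
Step 12. [r3c6∈{4,6,9}] 4 has one home in row 3: r3c6, so r3c6=4.
Step 13. [r2c6∈{6,9}] across col 6, 9 lands solely at r2c6. So r2c6=9.
Step 14. [r2c3∈{3}] r2c3's peers cover all but 3, so r2c3=3.
Step 15. [r7c5∈{6}] r7c5 is down to just 6. So r7c5=6.
Step 16. [r7c7∈{5,7}] 5 has one home in col 7: r7c7. So r7c7=5.
Step 17. [r3c9∈{6,9}] row 3 places 9 nowhere but r3c9. So r3c9=9.
Step 18. [r1c9∈{7}] r1c9 has the single candidate 7. So r1c9=7.
Step 19. [r3c5∈{3}] r3c5 is down to just 3. So r3c5=3.
Step 20. [r3c8∈{5}] only 5 remains possible at r3c8, so r3c8=5.
Step 21. [r2c8∈{1}] r2c8 has the single candidate 1 ⇒ r2c8=1.
Step 22. [r2c9∈{6}] only 6 remains possible at r2c9, so r2c9=6.
Step 23. [r4c3∈{6}] nothing but 6 survives at r4c3 ⇒ r4c3=6.
Step 24. [r2c1∈{4}] only 4 remains possible at r2c1, so r2c1=4.
Step 25. [r7c8∈{7}] only 7 remains possible at r7c8. So r7c8=7.
Step 26. [r1c2∈{5}] r1c2 has the single candidate 5, so r1c2=5.
Step 27. [r6c6∈{8}] nothing but 8 survives at r6c6 ⇒ r6c6=8.
Step 28. [r5c6∈{6}] r5c6 is down to just 6. So r5c6=6.
Step 29. [r7c3∈{2}] nothing but 2 survives at r7c3. So r7c3=2.
Step 30. [r4c2∈{7}] nothing but 7 survives at r4c2. So r4c2=7.
Step 31. [r2c5∈{7}] r2c5's peers cover all but 7, so r2c5=7.
Step 32. [r9c1∈{1}] nothing but 1 survives at r9c1 ⇒ r9c1=1.
Step 33. [r1c5∈{1}] r1c5 is down to just 1. So r1c5=1.
Step 34. [r6c9∈{2}] r6c9's peers cover all but 2. So r6c9=2.
Step 35. [r2c4∈{5}] r2c4's peers cover all but 5. So r2c4=5.
Step 36. [r1c8∈{3}] r1c8 is down to just 3. So r1c8=3.
Step 37. [r5c7∈{7}] r5c7 is down to just 7, so r5c7=7.
Step 38. [r3c4∈{6}] r3c4 has the single candidate 6, so r3c4=6.
Step 39. [r1c3∈{9}] r1c3 is down to just 9. So r1c3=9.
Step 40. [r7c1∈{8}] r7c1 is down to just 8. So r7c1=8.
Step 41. [r8c7∈{9}] nothing but 9 survives at r8c7 ⇒ r8c7=9.

Answer: 6 5 9 8 1 2 4 3 7 / 4 2 3 5 7 9 8 1 6 / 7 1 8 6 3 4 2 5 9 / 2 7 6 4 9 3 1 8 5 / 9 8 5 1 2 6 7 4 3 / 3 4 1 7 5 8 6 9 2 / 8 3 2 9 6 1 5 7 4 / 5 6 4 3 8 7 9 2 1 / 1 9 7 2 4 5 3 6 8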